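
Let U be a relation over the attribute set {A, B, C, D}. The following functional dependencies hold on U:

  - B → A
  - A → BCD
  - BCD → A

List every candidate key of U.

{A}⁺: A→BCD adds B, C, D → {A, B, C, D}.
{B}⁺: B→A adds A; A→BCD adds C, D → {A, B, C, D}.
Any other superkey contains one of these as a subset, so there are no further candidate keys.

A, B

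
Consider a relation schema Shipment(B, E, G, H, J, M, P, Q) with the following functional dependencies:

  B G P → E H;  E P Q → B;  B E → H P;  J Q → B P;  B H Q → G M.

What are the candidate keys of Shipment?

Attributes J, Q never appear on any right-hand side, so every candidate key must contain {J, Q}.
{J, Q}⁺ = {B, J, P, Q}, which is not all of the schema, so we must add further attributes.
{E, J, Q}⁺: JQ→BP adds B, P; BE→HP adds H; BHQ→GM adds G, M → {B, E, G, H, J, M, P, Q}. Minimal: {J, Q}⁺ = {B, J, P, Q}; {E, Q}⁺ = {E, Q}; {E, J}⁺ = {E, J} — none reach the full schema.
{G, J, Q}⁺: JQ→BP adds B, P; BGP→EH adds E, H; BHQ→GM adds M → {B, E, G, H, J, M, P, Q}. Minimal: {J, Q}⁺ = {B, J, P, Q}; {G, Q}⁺ = {G, Q}; {G, J}⁺ = {G, J} — none reach the full schema.
{H, J, Q}⁺: JQ→BP adds B, P; BHQ→GM adds G, M; BGP→EH adds E → {B, E, G, H, J, M, P, Q}. Minimal: {J, Q}⁺ = {B, J, P, Q}; {H, Q}⁺ = {H, Q}; {H, J}⁺ = {H, J} — none reach the full schema.
Any other superkey contains one of these as a subset, so there are no further candidate keys.

EJQ; GJQ; HJQ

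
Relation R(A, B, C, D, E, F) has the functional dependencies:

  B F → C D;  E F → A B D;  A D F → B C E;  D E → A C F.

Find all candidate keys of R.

{D, E}⁺: DE→ACF adds A, C, F; EF→ABD adds B → {A, B, C, D, E, F}. Minimal: {E}⁺ = {E}; {D}⁺ = {D} — none reach the full schema.
{E, F}⁺: EF→ABD adds A, B, D; ADF→BCE adds C → {A, B, C, D, E, F}. Minimal: {F}⁺ = {F}; {E}⁺ = {E} — none reach the full schema.
{A, B, F}⁺: BF→CD adds C, D; ADF→BCE adds E → {A, B, C, D, E, F}. Minimal: {B, F}⁺ = {B, C, D, F}; {A, F}⁺ = {A, F}; {A, B}⁺ = {A, B} — none reach the full schema.
{A, D, F}⁺: ADF→BCE adds B, C, E → {A, B, C, D, E, F}. Minimal: {D, F}⁺ = {D, F}; {A, F}⁺ = {A, F}; {A, D}⁺ = {A, D} — none reach the full schema.
Any other superkey contains one of these as a subset, so there are no further candidate keys.

{D, E}, {E, F}, {A, B, F}, {A, D, F}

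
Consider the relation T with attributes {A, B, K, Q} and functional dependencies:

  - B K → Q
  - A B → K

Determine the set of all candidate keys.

{A, B}

Attributes A, B never appear on any right-hand side, so every candidate key must contain {A, B}.
{A, B}⁺ = {A, B, K, Q}, which is all of the schema, so {A, B} is the only candidate key.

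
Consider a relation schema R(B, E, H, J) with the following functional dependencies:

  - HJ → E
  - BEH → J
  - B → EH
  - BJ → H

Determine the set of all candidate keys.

B

Attribute B never appears on the right-hand side of any dependency, so B must belong to every candidate key.
{B}⁺ = {B, E, H, J}, which is all of the schema, so {B} is the only candidate key.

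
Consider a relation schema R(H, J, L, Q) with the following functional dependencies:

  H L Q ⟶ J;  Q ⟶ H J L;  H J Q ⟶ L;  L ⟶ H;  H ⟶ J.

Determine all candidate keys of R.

Q

{Q}⁺: Q→HJL adds H, J, L → {H, J, L, Q}.
No other minimal superkey exists.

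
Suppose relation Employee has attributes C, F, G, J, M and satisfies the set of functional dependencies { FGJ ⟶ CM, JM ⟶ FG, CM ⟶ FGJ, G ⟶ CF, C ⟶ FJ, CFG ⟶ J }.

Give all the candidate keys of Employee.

(G), (C, M), (J, M)

{G}⁺: G→CF adds C, F; C→FJ adds J; FGJ→CM adds M → {C, F, G, J, M}.
{C, M}⁺: CM→FGJ adds F, G, J → {C, F, G, J, M}.
{J, M}⁺: JM→FG adds F, G; G→CF adds C → {C, F, G, J, M}.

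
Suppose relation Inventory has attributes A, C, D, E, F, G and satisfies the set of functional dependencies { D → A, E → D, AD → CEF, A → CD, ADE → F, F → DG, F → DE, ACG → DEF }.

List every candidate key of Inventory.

{A}; {D}; {E}; {F}

{A}⁺: A→CD adds C, D; AD→CEF adds E, F; F→DG adds G → {A, C, D, E, F, G}.
{D}⁺: D→A adds A; AD→CEF adds C, E, F; F→DG adds G → {A, C, D, E, F, G}.
{E}⁺: E→D adds D; D→A adds A; AD→CEF adds C, F; F→DG adds G → {A, C, D, E, F, G}.
{F}⁺: F→DG adds D, G; F→DE adds E; D→A adds A; AD→CEF adds C → {A, C, D, E, F, G}.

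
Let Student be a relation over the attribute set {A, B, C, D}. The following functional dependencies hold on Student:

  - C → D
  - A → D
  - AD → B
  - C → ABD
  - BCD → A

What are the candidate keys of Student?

C

Attribute C never appears on the right-hand side of any dependency, so C must belong to every candidate key.
{C}⁺ = {A, B, C, D}, which is all of the schema, so {C} is the only candidate key.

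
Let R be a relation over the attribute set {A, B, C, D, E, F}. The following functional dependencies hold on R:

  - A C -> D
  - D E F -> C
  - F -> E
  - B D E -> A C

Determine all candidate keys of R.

Attributes B, F never appear on any right-hand side, so every candidate key must contain {B, F}.
{B, F}⁺ = {B, E, F}, which is not all of the schema, so we must add further attributes.
{B, D, F}⁺: F→E adds E; BDE→AC adds A, C → {A, B, C, D, E, F}. Minimal: {D, F}⁺ = {C, D, E, F}; {B, F}⁺ = {B, E, F}; {B, D}⁺ = {B, D} — none reach the full schema.
{A, B, C, F}⁺: AC→D adds D; F→E adds E → {A, B, C, D, E, F}. Minimal: {B, C, F}⁺ = {B, C, E, F}; {A, C, F}⁺ = {A, C, D, E, F}; {A, B, F}⁺ = {A, B, E, F}; … — none reach the full schema.
Any other superkey contains one of these as a subset, so there are no further candidate keys.

{B, D, F}, {A, B, C, F}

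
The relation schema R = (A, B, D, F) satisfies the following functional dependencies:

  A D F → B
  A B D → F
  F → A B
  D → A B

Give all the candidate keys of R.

{D}

Attribute D never appears on the right-hand side of any dependency, so D must belong to every candidate key.
{D}⁺ = {A, B, D, F}, which is all of the schema, so {D} is the only candidate key.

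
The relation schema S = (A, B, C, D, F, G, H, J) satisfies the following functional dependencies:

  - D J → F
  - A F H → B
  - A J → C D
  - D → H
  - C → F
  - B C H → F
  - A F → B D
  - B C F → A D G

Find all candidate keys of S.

Attribute J never appears on the right-hand side of any dependency, so J must belong to every candidate key.
{J}⁺ = {J}, which is not all of the schema, so we must add further attributes.
{A, J}⁺: AJ→CD adds C, D; D→H adds H; C→F adds F; AF→BD adds B; BCF→ADG adds G → {A, B, C, D, F, G, H, J}. Minimal: {J}⁺ = {J}; {A}⁺ = {A} — none reach the full schema.
{B, C, J}⁺: C→F adds F; BCF→ADG adds A, D, G; D→H adds H → {A, B, C, D, F, G, H, J}. Minimal: {C, J}⁺ = {C, F, J}; {B, J}⁺ = {B, J}; {B, C}⁺ = {A, B, C, D, F, G, H} — none reach the full schema.

(A, J), (B, C, J)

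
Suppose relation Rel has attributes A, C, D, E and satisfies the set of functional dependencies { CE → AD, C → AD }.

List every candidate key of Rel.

{C, E}

Attributes C, E never appear on any right-hand side, so every candidate key must contain {C, E}.
{C, E}⁺ = {A, C, D, E}, which is all of the schema, so {C, E} is the only candidate key.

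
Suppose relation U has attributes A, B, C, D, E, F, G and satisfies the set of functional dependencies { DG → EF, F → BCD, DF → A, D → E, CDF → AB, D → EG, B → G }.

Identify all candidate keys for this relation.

{D}⁺: D→E adds E; D→EG adds G; DG→EF adds F; F→BCD adds B, C; DF→A adds A → {A, B, C, D, E, F, G}.
{F}⁺: F→BCD adds B, C, D; DF→A adds A; D→E adds E; D→EG adds G → {A, B, C, D, E, F, G}.
Any other superkey contains one of these as a subset, so there are no further candidate keys.

(D), (F)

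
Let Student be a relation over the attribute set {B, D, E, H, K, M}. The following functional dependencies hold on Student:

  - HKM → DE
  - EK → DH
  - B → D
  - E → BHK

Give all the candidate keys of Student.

Attribute M never appears on the right-hand side of any dependency, so M must belong to every candidate key.
{M}⁺ = {M}, which is not all of the schema, so we must add further attributes.
{E, M}⁺: E→BHK adds B, H, K; HKM→DE adds D → {B, D, E, H, K, M}. Minimal: {M}⁺ = {M}; {E}⁺ = {B, D, E, H, K} — none reach the full schema.
{H, K, M}⁺: HKM→DE adds D, E; E→BHK adds B → {B, D, E, H, K, M}. Minimal: {K, M}⁺ = {K, M}; {H, M}⁺ = {H, M}; {H, K}⁺ = {H, K} — none reach the full schema.

{E, M}; {H, K, M}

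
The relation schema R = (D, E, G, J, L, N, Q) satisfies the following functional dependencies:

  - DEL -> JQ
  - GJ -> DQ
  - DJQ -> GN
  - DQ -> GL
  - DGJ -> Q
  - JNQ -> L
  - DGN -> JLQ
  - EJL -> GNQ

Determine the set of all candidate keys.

Attribute E never appears on the right-hand side of any dependency, so E must belong to every candidate key.
{E}⁺ = {E}, which is not all of the schema, so we must add further attributes.
{D, E, L}⁺: DEL→JQ adds J, Q; DJQ→GN adds G, N → {D, E, G, J, L, N, Q}. Minimal: {E, L}⁺ = {E, L}; {D, L}⁺ = {D, L}; {D, E}⁺ = {D, E} — none reach the full schema.
{D, E, Q}⁺: DQ→GL adds G, L; DEL→JQ adds J; DJQ→GN adds N → {D, E, G, J, L, N, Q}. Minimal: {E, Q}⁺ = {E, Q}; {D, Q}⁺ = {D, G, L, Q}; {D, E}⁺ = {D, E} — none reach the full schema.
{E, G, J}⁺: GJ→DQ adds D, Q; DJQ→GN adds N; DQ→GL adds L → {D, E, G, J, L, N, Q}. Minimal: {G, J}⁺ = {D, G, J, L, N, Q}; {E, J}⁺ = {E, J}; {E, G}⁺ = {E, G} — none reach the full schema.
{E, J, L}⁺: EJL→GNQ adds G, N, Q; GJ→DQ adds D → {D, E, G, J, L, N, Q}. Minimal: {J, L}⁺ = {J, L}; {E, L}⁺ = {E, L}; {E, J}⁺ = {E, J} — none reach the full schema.
{D, E, G, N}⁺: DGN→JLQ adds J, L, Q → {D, E, G, J, L, N, Q}. Minimal: {E, G, N}⁺ = {E, G, N}; {D, G, N}⁺ = {D, G, J, L, N, Q}; {D, E, N}⁺ = {D, E, N}; … — none reach the full schema.
{E, J, N, Q}⁺: JNQ→L adds L; EJL→GNQ adds G; GJ→DQ adds D → {D, E, G, J, L, N, Q}. Minimal: {J, N, Q}⁺ = {J, L, N, Q}; {E, N, Q}⁺ = {E, N, Q}; {E, J, Q}⁺ = {E, J, Q}; … — none reach the full schema.
Any other superkey contains one of these as a subset, so there are no further candidate keys.

{D, E, L}; {D, E, Q}; {E, G, J}; {E, J, L}; {D, E, G, N}; {E, J, N, Q}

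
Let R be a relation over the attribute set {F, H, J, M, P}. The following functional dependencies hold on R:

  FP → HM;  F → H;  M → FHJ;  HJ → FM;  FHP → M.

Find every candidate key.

{F, P}; {M, P}; {H, J, P}

Attribute P never appears on the right-hand side of any dependency, so P must belong to every candidate key.
{P}⁺ = {P}, which is not all of the schema, so we must add further attributes.
{F, P}⁺: FP→HM adds H, M; M→FHJ adds J → {F, H, J, M, P}. Minimal: {P}⁺ = {P}; {F}⁺ = {F, H} — none reach the full schema.
{M, P}⁺: M→FHJ adds F, H, J → {F, H, J, M, P}. Minimal: {P}⁺ = {P}; {M}⁺ = {F, H, J, M} — none reach the full schema.
{H, J, P}⁺: HJ→FM adds F, M → {F, H, J, M, P}. Minimal: {J, P}⁺ = {J, P}; {H, P}⁺ = {H, P}; {H, J}⁺ = {F, H, J, M} — none reach the full schema.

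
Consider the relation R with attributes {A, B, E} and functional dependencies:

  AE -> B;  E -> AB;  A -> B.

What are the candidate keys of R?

{E}

Attribute E never appears on the right-hand side of any dependency, so E must belong to every candidate key.
{E}⁺ = {A, B, E}, which is all of the schema, so {E} is the only candidate key.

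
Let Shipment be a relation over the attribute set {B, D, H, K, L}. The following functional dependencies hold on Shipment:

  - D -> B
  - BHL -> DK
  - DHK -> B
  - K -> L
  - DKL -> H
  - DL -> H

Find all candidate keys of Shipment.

{D, K}⁺: D→B adds B; K→L adds L; DKL→H adds H → {B, D, H, K, L}. Minimal: {K}⁺ = {K, L}; {D}⁺ = {B, D} — none reach the full schema.
{D, L}⁺: D→B adds B; DL→H adds H; BHL→DK adds K → {B, D, H, K, L}. Minimal: {L}⁺ = {L}; {D}⁺ = {B, D} — none reach the full schema.
{B, H, K}⁺: K→L adds L; BHL→DK adds D → {B, D, H, K, L}. Minimal: {H, K}⁺ = {H, K, L}; {B, K}⁺ = {B, K, L}; {B, H}⁺ = {B, H} — none reach the full schema.
{B, H, L}⁺: BHL→DK adds D, K → {B, D, H, K, L}. Minimal: {H, L}⁺ = {H, L}; {B, L}⁺ = {B, L}; {B, H}⁺ = {B, H} — none reach the full schema.
Any other superkey contains one of these as a subset, so there are no further candidate keys.

{D, K}, {D, L}, {B, H, K}, {B, H, L}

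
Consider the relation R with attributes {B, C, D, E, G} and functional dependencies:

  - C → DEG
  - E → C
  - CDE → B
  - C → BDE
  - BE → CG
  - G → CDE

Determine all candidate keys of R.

(C); (E); (G)

{C}⁺: C→DEG adds D, E, G; CDE→B adds B → {B, C, D, E, G}.
{E}⁺: E→C adds C; C→BDE adds B, D; BE→CG adds G → {B, C, D, E, G}.
{G}⁺: G→CDE adds C, D, E; CDE→B adds B → {B, C, D, E, G}.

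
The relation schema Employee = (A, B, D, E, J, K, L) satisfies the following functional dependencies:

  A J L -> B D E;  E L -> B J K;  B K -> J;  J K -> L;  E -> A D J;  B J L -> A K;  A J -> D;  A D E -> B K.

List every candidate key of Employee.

E, BK, AJK, AJL, BJL

{E}⁺: E→ADJ adds A, D, J; ADE→BK adds B, K; JK→L adds L → {A, B, D, E, J, K, L}.
{B, K}⁺: BK→J adds J; JK→L adds L; BJL→AK adds A; AJ→D adds D; AJL→BDE adds E → {A, B, D, E, J, K, L}.
{A, J, K}⁺: JK→L adds L; AJ→D adds D; AJL→BDE adds B, E → {A, B, D, E, J, K, L}.
{A, J, L}⁺: AJL→BDE adds B, D, E; EL→BJK adds K → {A, B, D, E, J, K, L}.
{B, J, L}⁺: BJL→AK adds A, K; AJ→D adds D; AJL→BDE adds E → {A, B, D, E, J, K, L}.
Any other superkey contains one of these as a subset, so there are no further candidate keys.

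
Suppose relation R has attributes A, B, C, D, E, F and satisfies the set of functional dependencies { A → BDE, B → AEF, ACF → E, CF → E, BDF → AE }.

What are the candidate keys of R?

{A, C}; {B, C}

Attribute C never appears on the right-hand side of any dependency, so C must belong to every candidate key.
{C}⁺ = {C}, which is not all of the schema, so we must add further attributes.
{A, C}⁺: A→BDE adds B, D, E; B→AEF adds F → {A, B, C, D, E, F}. Minimal: {C}⁺ = {C}; {A}⁺ = {A, B, D, E, F} — none reach the full schema.
{B, C}⁺: B→AEF adds A, E, F; A→BDE adds D → {A, B, C, D, E, F}. Minimal: {C}⁺ = {C}; {B}⁺ = {A, B, D, E, F} — none reach the full schema.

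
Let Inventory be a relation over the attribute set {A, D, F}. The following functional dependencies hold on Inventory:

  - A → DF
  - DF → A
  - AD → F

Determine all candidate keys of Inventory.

A, DF

{A}⁺: A→DF adds D, F → {A, D, F}.
{D, F}⁺: DF→A adds A → {A, D, F}. Minimal: {F}⁺ = {F}; {D}⁺ = {D} — none reach the full schema.
Any other superkey contains one of these as a subset, so there are no further candidate keys.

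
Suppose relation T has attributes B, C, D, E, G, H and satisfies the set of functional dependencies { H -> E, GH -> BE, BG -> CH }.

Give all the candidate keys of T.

{B, D, G}, {D, G, H}

Attributes D, G never appear on any right-hand side, so every candidate key must contain {D, G}.
{D, G}⁺ = {D, G}, which is not all of the schema, so we must add further attributes.
{B, D, G}⁺: BG→CH adds C, H; H→E adds E → {B, C, D, E, G, H}. Minimal: {D, G}⁺ = {D, G}; {B, G}⁺ = {B, C, E, G, H}; {B, D}⁺ = {B, D} — none reach the full schema.
{D, G, H}⁺: H→E adds E; GH→BE adds B; BG→CH adds C → {B, C, D, E, G, H}. Minimal: {G, H}⁺ = {B, C, E, G, H}; {D, H}⁺ = {D, E, H}; {D, G}⁺ = {D, G} — none reach the full schema.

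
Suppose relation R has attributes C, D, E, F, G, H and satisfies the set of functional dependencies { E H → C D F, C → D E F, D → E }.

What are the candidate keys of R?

{C, G, H}⁺: C→DEF adds D, E, F → {C, D, E, F, G, H}. Minimal: {G, H}⁺ = {G, H}; {C, H}⁺ = {C, D, E, F, H}; {C, G}⁺ = {C, D, E, F, G} — none reach the full schema.
{D, G, H}⁺: D→E adds E; EH→CDF adds C, F → {C, D, E, F, G, H}. Minimal: {G, H}⁺ = {G, H}; {D, H}⁺ = {C, D, E, F, H}; {D, G}⁺ = {D, E, G} — none reach the full schema.
{E, G, H}⁺: EH→CDF adds C, D, F → {C, D, E, F, G, H}. Minimal: {G, H}⁺ = {G, H}; {E, H}⁺ = {C, D, E, F, H}; {E, G}⁺ = {E, G} — none reach the full schema.

{C, G, H}; {D, G, H}; {E, G, H}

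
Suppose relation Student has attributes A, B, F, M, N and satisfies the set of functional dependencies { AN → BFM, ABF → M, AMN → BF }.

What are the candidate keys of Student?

{A, N}

{A, N}⁺: AN→BFM adds B, F, M → {A, B, F, M, N}. Minimal: {N}⁺ = {N}; {A}⁺ = {A} — none reach the full schema.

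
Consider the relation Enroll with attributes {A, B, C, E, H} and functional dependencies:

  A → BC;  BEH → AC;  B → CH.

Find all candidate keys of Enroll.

AE, BE

Attribute E never appears on the right-hand side of any dependency, so E must belong to every candidate key.
{E}⁺ = {E}, which is not all of the schema, so we must add further attributes.
{A, E}⁺: A→BC adds B, C; B→CH adds H → {A, B, C, E, H}.
{B, E}⁺: B→CH adds C, H; BEH→AC adds A → {A, B, C, E, H}.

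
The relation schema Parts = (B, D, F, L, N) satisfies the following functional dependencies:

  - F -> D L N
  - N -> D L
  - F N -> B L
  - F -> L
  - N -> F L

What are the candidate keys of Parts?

{F}⁺: F→DLN adds D, L, N; FN→BL adds B → {B, D, F, L, N}.
{N}⁺: N→DL adds D, L; N→FL adds F; FN→BL adds B → {B, D, F, L, N}.
Any other superkey contains one of these as a subset, so there are no further candidate keys.

(F); (N)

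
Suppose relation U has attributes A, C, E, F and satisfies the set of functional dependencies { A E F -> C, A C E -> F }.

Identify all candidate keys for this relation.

(A, C, E), (A, E, F)

Attributes A, E never appear on any right-hand side, so every candidate key must contain {A, E}.
{A, E}⁺ = {A, E}, which is not all of the schema, so we must add further attributes.
{A, C, E}⁺: ACE→F adds F → {A, C, E, F}. Minimal: {C, E}⁺ = {C, E}; {A, E}⁺ = {A, E}; {A, C}⁺ = {A, C} — none reach the full schema.
{A, E, F}⁺: AEF→C adds C → {A, C, E, F}. Minimal: {E, F}⁺ = {E, F}; {A, F}⁺ = {A, F}; {A, E}⁺ = {A, E} — none reach the full schema.
Any other superkey contains one of these as a subset, so there are no further candidate keys.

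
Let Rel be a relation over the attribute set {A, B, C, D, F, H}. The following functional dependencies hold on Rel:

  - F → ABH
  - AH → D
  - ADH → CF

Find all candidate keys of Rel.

{F}, {A, H}

{F}⁺: F→ABH adds A, B, H; AH→D adds D; ADH→CF adds C → {A, B, C, D, F, H}.
{A, H}⁺: AH→D adds D; ADH→CF adds C, F; F→ABH adds B → {A, B, C, D, F, H}.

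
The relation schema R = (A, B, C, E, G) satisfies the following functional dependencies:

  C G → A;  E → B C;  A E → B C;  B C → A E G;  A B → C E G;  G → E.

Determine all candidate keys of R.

E, G, AB, BC

{E}⁺: E→BC adds B, C; BC→AEG adds A, G → {A, B, C, E, G}.
{G}⁺: G→E adds E; E→BC adds B, C; BC→AEG adds A → {A, B, C, E, G}.
{A, B}⁺: AB→CEG adds C, E, G → {A, B, C, E, G}.
{B, C}⁺: BC→AEG adds A, E, G → {A, B, C, E, G}.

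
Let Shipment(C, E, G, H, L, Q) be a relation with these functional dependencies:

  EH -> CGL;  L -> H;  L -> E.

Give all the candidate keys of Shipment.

(L, Q); (E, H, Q)

Attribute Q never appears on the right-hand side of any dependency, so Q must belong to every candidate key.
{Q}⁺ = {Q}, which is not all of the schema, so we must add further attributes.
{L, Q}⁺: L→H adds H; L→E adds E; EH→CGL adds C, G → {C, E, G, H, L, Q}. Minimal: {Q}⁺ = {Q}; {L}⁺ = {C, E, G, H, L} — none reach the full schema.
{E, H, Q}⁺: EH→CGL adds C, G, L → {C, E, G, H, L, Q}. Minimal: {H, Q}⁺ = {H, Q}; {E, Q}⁺ = {E, Q}; {E, H}⁺ = {C, E, G, H, L} — none reach the full schema.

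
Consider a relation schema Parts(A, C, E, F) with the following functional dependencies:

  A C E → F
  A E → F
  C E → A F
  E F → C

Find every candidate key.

Attribute E never appears on the right-hand side of any dependency, so E must belong to every candidate key.
{E}⁺ = {E}, which is not all of the schema, so we must add further attributes.
{A, E}⁺: AE→F adds F; EF→C adds C → {A, C, E, F}. Minimal: {E}⁺ = {E}; {A}⁺ = {A} — none reach the full schema.
{C, E}⁺: CE→AF adds A, F → {A, C, E, F}. Minimal: {E}⁺ = {E}; {C}⁺ = {C} — none reach the full schema.
{E, F}⁺: EF→C adds C; CE→AF adds A → {A, C, E, F}. Minimal: {F}⁺ = {F}; {E}⁺ = {E} — none reach the full schema.
Any other superkey contains one of these as a subset, so there are no further candidate keys.

{A, E}; {C, E}; {E, F}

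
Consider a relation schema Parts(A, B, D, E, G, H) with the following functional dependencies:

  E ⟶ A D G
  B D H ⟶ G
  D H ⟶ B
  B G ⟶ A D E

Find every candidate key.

Attribute H never appears on the right-hand side of any dependency, so H must belong to every candidate key.
{H}⁺ = {H}, which is not all of the schema, so we must add further attributes.
{D, H}⁺: DH→B adds B; BDH→G adds G; BG→ADE adds A, E → {A, B, D, E, G, H}.
{E, H}⁺: E→ADG adds A, D, G; DH→B adds B → {A, B, D, E, G, H}.
{B, G, H}⁺: BG→ADE adds A, D, E → {A, B, D, E, G, H}.
Any other superkey contains one of these as a subset, so there are no further candidate keys.

{D, H}, {E, H}, {B, G, H}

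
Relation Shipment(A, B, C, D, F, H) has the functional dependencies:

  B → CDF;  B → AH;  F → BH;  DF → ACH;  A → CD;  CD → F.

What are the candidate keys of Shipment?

{A}⁺: A→CD adds C, D; CD→F adds F; F→BH adds B, H → {A, B, C, D, F, H}.
{B}⁺: B→CDF adds C, D, F; B→AH adds A, H → {A, B, C, D, F, H}.
{F}⁺: F→BH adds B, H; B→CDF adds C, D; B→AH adds A → {A, B, C, D, F, H}.
{C, D}⁺: CD→F adds F; F→BH adds B, H; DF→ACH adds A → {A, B, C, D, F, H}.

A; B; F; CD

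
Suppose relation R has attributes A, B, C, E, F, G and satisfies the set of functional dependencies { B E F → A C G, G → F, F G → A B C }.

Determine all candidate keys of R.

{E, G}; {B, E, F}

Attribute E never appears on the right-hand side of any dependency, so E must belong to every candidate key.
{E}⁺ = {E}, which is not all of the schema, so we must add further attributes.
{E, G}⁺: G→F adds F; FG→ABC adds A, B, C → {A, B, C, E, F, G}. Minimal: {G}⁺ = {A, B, C, F, G}; {E}⁺ = {E} — none reach the full schema.
{B, E, F}⁺: BEF→ACG adds A, C, G → {A, B, C, E, F, G}. Minimal: {E, F}⁺ = {E, F}; {B, F}⁺ = {B, F}; {B, E}⁺ = {B, E} — none reach the full schema.
Any other superkey contains one of these as a subset, so there are no further candidate keys.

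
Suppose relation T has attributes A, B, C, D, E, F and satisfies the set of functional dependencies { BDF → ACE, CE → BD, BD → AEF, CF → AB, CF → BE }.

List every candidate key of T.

{B, D}⁺: BD→AEF adds A, E, F; BDF→ACE adds C → {A, B, C, D, E, F}. Minimal: {D}⁺ = {D}; {B}⁺ = {B} — none reach the full schema.
{C, E}⁺: CE→BD adds B, D; BD→AEF adds A, F → {A, B, C, D, E, F}. Minimal: {E}⁺ = {E}; {C}⁺ = {C} — none reach the full schema.
{C, F}⁺: CF→AB adds A, B; CF→BE adds E; CE→BD adds D → {A, B, C, D, E, F}. Minimal: {F}⁺ = {F}; {C}⁺ = {C} — none reach the full schema.
Any other superkey contains one of these as a subset, so there are no further candidate keys.

{B, D}, {C, E}, {C, F}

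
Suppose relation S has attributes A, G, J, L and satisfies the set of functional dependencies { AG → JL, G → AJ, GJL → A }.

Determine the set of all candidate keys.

Attribute G never appears on the right-hand side of any dependency, so G must belong to every candidate key.
{G}⁺ = {A, G, J, L}, which is all of the schema, so {G} is the only candidate key.

{G}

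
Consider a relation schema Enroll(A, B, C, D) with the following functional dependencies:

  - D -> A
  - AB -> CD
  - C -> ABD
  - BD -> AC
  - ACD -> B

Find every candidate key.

C, AB, BD

{C}⁺: C→ABD adds A, B, D → {A, B, C, D}.
{A, B}⁺: AB→CD adds C, D → {A, B, C, D}. Minimal: {B}⁺ = {B}; {A}⁺ = {A} — none reach the full schema.
{B, D}⁺: D→A adds A; AB→CD adds C → {A, B, C, D}. Minimal: {D}⁺ = {A, D}; {B}⁺ = {B} — none reach the full schema.
Any other superkey contains one of these as a subset, so there are no further candidate keys.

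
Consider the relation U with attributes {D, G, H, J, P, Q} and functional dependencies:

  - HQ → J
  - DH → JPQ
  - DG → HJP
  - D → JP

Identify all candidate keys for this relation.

{D, G}

Attributes D, G never appear on any right-hand side, so every candidate key must contain {D, G}.
{D, G}⁺ = {D, G, H, J, P, Q}, which is all of the schema, so {D, G} is the only candidate key.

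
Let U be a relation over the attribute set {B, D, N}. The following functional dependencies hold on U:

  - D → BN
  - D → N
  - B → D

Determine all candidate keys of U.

(B), (D)

{B}⁺: B→D adds D; D→BN adds N → {B, D, N}.
{D}⁺: D→BN adds B, N → {B, D, N}.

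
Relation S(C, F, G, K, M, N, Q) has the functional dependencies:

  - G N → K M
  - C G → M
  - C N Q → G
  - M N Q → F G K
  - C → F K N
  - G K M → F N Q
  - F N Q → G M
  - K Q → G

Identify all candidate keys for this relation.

{C, G}, {C, Q}

Attribute C never appears on the right-hand side of any dependency, so C must belong to every candidate key.
{C}⁺ = {C, F, K, N}, which is not all of the schema, so we must add further attributes.
{C, G}⁺: CG→M adds M; C→FKN adds F, K, N; GKM→FNQ adds Q → {C, F, G, K, M, N, Q}. Minimal: {G}⁺ = {G}; {C}⁺ = {C, F, K, N} — none reach the full schema.
{C, Q}⁺: C→FKN adds F, K, N; FNQ→GM adds G, M → {C, F, G, K, M, N, Q}. Minimal: {Q}⁺ = {Q}; {C}⁺ = {C, F, K, N} — none reach the full schema.
Any other superkey contains one of these as a subset, so there are no further candidate keys.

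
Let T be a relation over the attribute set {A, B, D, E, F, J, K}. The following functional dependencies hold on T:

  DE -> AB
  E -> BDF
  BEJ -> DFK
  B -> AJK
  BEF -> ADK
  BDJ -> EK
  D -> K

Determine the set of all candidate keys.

{E}, {B, D}

{E}⁺: E→BDF adds B, D, F; B→AJK adds A, J, K → {A, B, D, E, F, J, K}.
{B, D}⁺: B→AJK adds A, J, K; BDJ→EK adds E; E→BDF adds F → {A, B, D, E, F, J, K}. Minimal: {D}⁺ = {D, K}; {B}⁺ = {A, B, J, K} — none reach the full schema.
Any other superkey contains one of these as a subset, so there are no further candidate keys.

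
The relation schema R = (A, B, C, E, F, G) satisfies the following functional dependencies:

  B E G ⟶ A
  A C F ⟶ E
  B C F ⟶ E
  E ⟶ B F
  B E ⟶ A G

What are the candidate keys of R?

Attribute C never appears on the right-hand side of any dependency, so C must belong to every candidate key.
{C}⁺ = {C}, which is not all of the schema, so we must add further attributes.
{C, E}⁺: E→BF adds B, F; BE→AG adds A, G → {A, B, C, E, F, G}. Minimal: {E}⁺ = {A, B, E, F, G}; {C}⁺ = {C} — none reach the full schema.
{A, C, F}⁺: ACF→E adds E; E→BF adds B; BE→AG adds G → {A, B, C, E, F, G}. Minimal: {C, F}⁺ = {C, F}; {A, F}⁺ = {A, F}; {A, C}⁺ = {A, C} — none reach the full schema.
{B, C, F}⁺: BCF→E adds E; BE→AG adds A, G → {A, B, C, E, F, G}. Minimal: {C, F}⁺ = {C, F}; {B, F}⁺ = {B, F}; {B, C}⁺ = {B, C} — none reach the full schema.
Any other superkey contains one of these as a subset, so there are no further candidate keys.

CE; ACF; BCF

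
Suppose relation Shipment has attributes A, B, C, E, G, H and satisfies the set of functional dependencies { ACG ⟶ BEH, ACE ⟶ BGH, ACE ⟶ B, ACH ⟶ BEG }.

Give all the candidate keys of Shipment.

Attributes A, C never appear on any right-hand side, so every candidate key must contain {A, C}.
{A, C}⁺ = {A, C}, which is not all of the schema, so we must add further attributes.
{A, C, E}⁺: ACE→BGH adds B, G, H → {A, B, C, E, G, H}.
{A, C, G}⁺: ACG→BEH adds B, E, H → {A, B, C, E, G, H}.
{A, C, H}⁺: ACH→BEG adds B, E, G → {A, B, C, E, G, H}.
Any other superkey contains one of these as a subset, so there are no further candidate keys.

ACE; ACG; ACH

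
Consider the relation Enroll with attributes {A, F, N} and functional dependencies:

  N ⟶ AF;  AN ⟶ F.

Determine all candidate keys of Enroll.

{N}⁺: N→AF adds A, F → {A, F, N}.
No other minimal superkey exists.

(N)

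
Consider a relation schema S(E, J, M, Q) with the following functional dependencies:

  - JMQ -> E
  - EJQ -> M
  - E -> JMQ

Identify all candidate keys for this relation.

{E}⁺: E→JMQ adds J, M, Q → {E, J, M, Q}.
{J, M, Q}⁺: JMQ→E adds E → {E, J, M, Q}. Minimal: {M, Q}⁺ = {M, Q}; {J, Q}⁺ = {J, Q}; {J, M}⁺ = {J, M} — none reach the full schema.

E; JMQ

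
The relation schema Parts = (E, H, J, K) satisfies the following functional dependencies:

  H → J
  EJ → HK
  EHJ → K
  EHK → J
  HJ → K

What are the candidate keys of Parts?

Attribute E never appears on the right-hand side of any dependency, so E must belong to every candidate key.
{E}⁺ = {E}, which is not all of the schema, so we must add further attributes.
{E, H}⁺: H→J adds J; EJ→HK adds K → {E, H, J, K}. Minimal: {H}⁺ = {H, J, K}; {E}⁺ = {E} — none reach the full schema.
{E, J}⁺: EJ→HK adds H, K → {E, H, J, K}. Minimal: {J}⁺ = {J}; {E}⁺ = {E} — none reach the full schema.

{E, H}; {E, J}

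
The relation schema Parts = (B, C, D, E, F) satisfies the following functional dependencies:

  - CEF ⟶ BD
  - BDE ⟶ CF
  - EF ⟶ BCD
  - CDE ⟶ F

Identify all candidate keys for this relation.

Attribute E never appears on the right-hand side of any dependency, so E must belong to every candidate key.
{E}⁺ = {E}, which is not all of the schema, so we must add further attributes.
{E, F}⁺: EF→BCD adds B, C, D → {B, C, D, E, F}. Minimal: {F}⁺ = {F}; {E}⁺ = {E} — none reach the full schema.
{B, D, E}⁺: BDE→CF adds C, F → {B, C, D, E, F}. Minimal: {D, E}⁺ = {D, E}; {B, E}⁺ = {B, E}; {B, D}⁺ = {B, D} — none reach the full schema.
{C, D, E}⁺: CDE→F adds F; CEF→BD adds B → {B, C, D, E, F}. Minimal: {D, E}⁺ = {D, E}; {C, E}⁺ = {C, E}; {C, D}⁺ = {C, D} — none reach the full schema.
Any other superkey contains one of these as a subset, so there are no further candidate keys.

{E, F}, {B, D, E}, {C, D, E}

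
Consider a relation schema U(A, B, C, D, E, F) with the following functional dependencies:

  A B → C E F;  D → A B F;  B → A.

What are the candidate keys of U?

{D}

Attribute D never appears on the right-hand side of any dependency, so D must belong to every candidate key.
{D}⁺ = {A, B, C, D, E, F}, which is all of the schema, so {D} is the only candidate key.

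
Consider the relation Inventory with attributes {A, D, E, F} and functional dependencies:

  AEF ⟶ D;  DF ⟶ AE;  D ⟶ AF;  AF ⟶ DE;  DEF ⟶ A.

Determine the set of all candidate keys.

{D}⁺: D→AF adds A, F; AF→DE adds E → {A, D, E, F}.
{A, F}⁺: AF→DE adds D, E → {A, D, E, F}. Minimal: {F}⁺ = {F}; {A}⁺ = {A} — none reach the full schema.
Any other superkey contains one of these as a subset, so there are no further candidate keys.

{D}, {A, F}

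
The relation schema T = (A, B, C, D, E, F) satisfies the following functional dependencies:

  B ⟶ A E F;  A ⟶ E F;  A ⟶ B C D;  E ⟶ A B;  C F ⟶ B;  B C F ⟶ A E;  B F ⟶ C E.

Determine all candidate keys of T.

{A}⁺: A→EF adds E, F; A→BCD adds B, C, D → {A, B, C, D, E, F}.
{B}⁺: B→AEF adds A, E, F; A→BCD adds C, D → {A, B, C, D, E, F}.
{E}⁺: E→AB adds A, B; B→AEF adds F; A→BCD adds C, D → {A, B, C, D, E, F}.
{C, F}⁺: CF→B adds B; BCF→AE adds A, E; A→BCD adds D → {A, B, C, D, E, F}. Minimal: {F}⁺ = {F}; {C}⁺ = {C} — none reach the full schema.

A, B, E, CF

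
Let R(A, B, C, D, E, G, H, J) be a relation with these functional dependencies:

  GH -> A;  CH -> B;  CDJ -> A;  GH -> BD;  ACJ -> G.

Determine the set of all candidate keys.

Attributes C, E, H, J never appear on any right-hand side, so every candidate key must contain {C, E, H, J}.
{C, E, H, J}⁺ = {B, C, E, H, J}, which is not all of the schema, so we must add further attributes.
{A, C, E, H, J}⁺: CH→B adds B; ACJ→G adds G; GH→BD adds D → {A, B, C, D, E, G, H, J}. Minimal: {C, E, H, J}⁺ = {B, C, E, H, J}; {A, E, H, J}⁺ = {A, E, H, J}; {A, C, H, J}⁺ = {A, B, C, D, G, H, J}; … — none reach the full schema.
{C, D, E, H, J}⁺: CH→B adds B; CDJ→A adds A; ACJ→G adds G → {A, B, C, D, E, G, H, J}. Minimal: {D, E, H, J}⁺ = {D, E, H, J}; {C, E, H, J}⁺ = {B, C, E, H, J}; {C, D, H, J}⁺ = {A, B, C, D, G, H, J}; … — none reach the full schema.
{C, E, G, H, J}⁺: GH→A adds A; CH→B adds B; GH→BD adds D → {A, B, C, D, E, G, H, J}. Minimal: {E, G, H, J}⁺ = {A, B, D, E, G, H, J}; {C, G, H, J}⁺ = {A, B, C, D, G, H, J}; {C, E, H, J}⁺ = {B, C, E, H, J}; … — none reach the full schema.

(A, C, E, H, J), (C, D, E, H, J), (C, E, G, H, J)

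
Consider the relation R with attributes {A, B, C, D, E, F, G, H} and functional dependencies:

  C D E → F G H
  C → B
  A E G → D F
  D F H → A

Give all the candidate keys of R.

{C, D, E}; {A, C, E, G}

Attributes C, E never appear on any right-hand side, so every candidate key must contain {C, E}.
{C, E}⁺ = {B, C, E}, which is not all of the schema, so we must add further attributes.
{C, D, E}⁺: CDE→FGH adds F, G, H; C→B adds B; DFH→A adds A → {A, B, C, D, E, F, G, H}. Minimal: {D, E}⁺ = {D, E}; {C, E}⁺ = {B, C, E}; {C, D}⁺ = {B, C, D} — none reach the full schema.
{A, C, E, G}⁺: C→B adds B; AEG→DF adds D, F; CDE→FGH adds H → {A, B, C, D, E, F, G, H}. Minimal: {C, E, G}⁺ = {B, C, E, G}; {A, E, G}⁺ = {A, D, E, F, G}; {A, C, G}⁺ = {A, B, C, G}; … — none reach the full schema.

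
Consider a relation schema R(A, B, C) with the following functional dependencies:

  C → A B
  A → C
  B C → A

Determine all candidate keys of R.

{A}⁺: A→C adds C; C→AB adds B → {A, B, C}.
{C}⁺: C→AB adds A, B → {A, B, C}.

(A), (C)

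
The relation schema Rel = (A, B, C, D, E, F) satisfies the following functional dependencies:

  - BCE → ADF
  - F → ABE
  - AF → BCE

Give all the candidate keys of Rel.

{F}⁺: F→ABE adds A, B, E; AF→BCE adds C; BCE→ADF adds D → {A, B, C, D, E, F}.
{B, C, E}⁺: BCE→ADF adds A, D, F → {A, B, C, D, E, F}. Minimal: {C, E}⁺ = {C, E}; {B, E}⁺ = {B, E}; {B, C}⁺ = {B, C} — none reach the full schema.

{F}, {B, C, E}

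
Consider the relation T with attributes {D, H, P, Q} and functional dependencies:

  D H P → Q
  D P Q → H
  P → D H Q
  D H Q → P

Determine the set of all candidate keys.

{P}⁺: P→DHQ adds D, H, Q → {D, H, P, Q}.
{D, H, Q}⁺: DHQ→P adds P → {D, H, P, Q}.
Any other superkey contains one of these as a subset, so there are no further candidate keys.

P; DHQ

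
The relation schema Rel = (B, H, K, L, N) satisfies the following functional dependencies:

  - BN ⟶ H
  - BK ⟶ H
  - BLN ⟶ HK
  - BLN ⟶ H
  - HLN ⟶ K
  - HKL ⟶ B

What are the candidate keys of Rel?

{B, L, N}, {H, L, N}

Attributes L, N never appear on any right-hand side, so every candidate key must contain {L, N}.
{L, N}⁺ = {L, N}, which is not all of the schema, so we must add further attributes.
{B, L, N}⁺: BN→H adds H; BLN→HK adds K → {B, H, K, L, N}. Minimal: {L, N}⁺ = {L, N}; {B, N}⁺ = {B, H, N}; {B, L}⁺ = {B, L} — none reach the full schema.
{H, L, N}⁺: HLN→K adds K; HKL→B adds B → {B, H, K, L, N}. Minimal: {L, N}⁺ = {L, N}; {H, N}⁺ = {H, N}; {H, L}⁺ = {H, L} — none reach the full schema.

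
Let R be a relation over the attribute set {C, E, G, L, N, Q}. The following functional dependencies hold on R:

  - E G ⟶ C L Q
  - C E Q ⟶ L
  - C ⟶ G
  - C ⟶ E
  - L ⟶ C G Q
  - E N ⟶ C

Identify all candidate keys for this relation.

Attribute N never appears on the right-hand side of any dependency, so N must belong to every candidate key.
{N}⁺ = {N}, which is not all of the schema, so we must add further attributes.
{C, N}⁺: C→G adds G; C→E adds E; EG→CLQ adds L, Q → {C, E, G, L, N, Q}. Minimal: {N}⁺ = {N}; {C}⁺ = {C, E, G, L, Q} — none reach the full schema.
{E, N}⁺: EN→C adds C; C→G adds G; EG→CLQ adds L, Q → {C, E, G, L, N, Q}. Minimal: {N}⁺ = {N}; {E}⁺ = {E} — none reach the full schema.
{L, N}⁺: L→CGQ adds C, G, Q; C→E adds E → {C, E, G, L, N, Q}. Minimal: {N}⁺ = {N}; {L}⁺ = {C, E, G, L, Q} — none reach the full schema.

{C, N}, {E, N}, {L, N}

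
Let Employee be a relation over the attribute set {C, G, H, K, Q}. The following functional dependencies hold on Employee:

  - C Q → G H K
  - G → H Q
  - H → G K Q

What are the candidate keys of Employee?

CG, CH, CQ

Attribute C never appears on the right-hand side of any dependency, so C must belong to every candidate key.
{C}⁺ = {C}, which is not all of the schema, so we must add further attributes.
{C, G}⁺: G→HQ adds H, Q; H→GKQ adds K → {C, G, H, K, Q}.
{C, H}⁺: H→GKQ adds G, K, Q → {C, G, H, K, Q}.
{C, Q}⁺: CQ→GHK adds G, H, K → {C, G, H, K, Q}.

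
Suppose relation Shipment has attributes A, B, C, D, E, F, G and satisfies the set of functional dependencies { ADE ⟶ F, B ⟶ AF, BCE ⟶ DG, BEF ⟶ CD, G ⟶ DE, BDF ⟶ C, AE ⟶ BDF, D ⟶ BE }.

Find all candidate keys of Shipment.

(D), (G), (A, E), (B, E)

{D}⁺: D→BE adds B, E; B→AF adds A, F; BEF→CD adds C; BCE→DG adds G → {A, B, C, D, E, F, G}.
{G}⁺: G→DE adds D, E; D→BE adds B; B→AF adds A, F; BEF→CD adds C → {A, B, C, D, E, F, G}.
{A, E}⁺: AE→BDF adds B, D, F; BEF→CD adds C; BCE→DG adds G → {A, B, C, D, E, F, G}. Minimal: {E}⁺ = {E}; {A}⁺ = {A} — none reach the full schema.
{B, E}⁺: B→AF adds A, F; BEF→CD adds C, D; BCE→DG adds G → {A, B, C, D, E, F, G}. Minimal: {E}⁺ = {E}; {B}⁺ = {A, B, F} — none reach the full schema.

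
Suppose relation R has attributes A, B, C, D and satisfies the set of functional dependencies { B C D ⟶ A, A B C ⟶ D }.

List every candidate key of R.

Attributes B, C never appear on any right-hand side, so every candidate key must contain {B, C}.
{B, C}⁺ = {B, C}, which is not all of the schema, so we must add further attributes.
{A, B, C}⁺: ABC→D adds D → {A, B, C, D}. Minimal: {B, C}⁺ = {B, C}; {A, C}⁺ = {A, C}; {A, B}⁺ = {A, B} — none reach the full schema.
{B, C, D}⁺: BCD→A adds A → {A, B, C, D}. Minimal: {C, D}⁺ = {C, D}; {B, D}⁺ = {B, D}; {B, C}⁺ = {B, C} — none reach the full schema.
Any other superkey contains one of these as a subset, so there are no further candidate keys.

{A, B, C}, {B, C, D}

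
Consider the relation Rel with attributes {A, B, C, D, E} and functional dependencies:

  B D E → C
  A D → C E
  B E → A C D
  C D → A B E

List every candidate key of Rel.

{A, D}⁺: AD→CE adds C, E; CD→ABE adds B → {A, B, C, D, E}.
{B, E}⁺: BE→ACD adds A, C, D → {A, B, C, D, E}.
{C, D}⁺: CD→ABE adds A, B, E → {A, B, C, D, E}.

{A, D}, {B, E}, {C, D}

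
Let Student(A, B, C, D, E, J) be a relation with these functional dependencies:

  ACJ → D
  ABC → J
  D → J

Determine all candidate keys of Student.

{A, B, C, E}⁺: ABC→J adds J; ACJ→D adds D → {A, B, C, D, E, J}. Minimal: {B, C, E}⁺ = {B, C, E}; {A, C, E}⁺ = {A, C, E}; {A, B, E}⁺ = {A, B, E}; … — none reach the full schema.

ABCE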